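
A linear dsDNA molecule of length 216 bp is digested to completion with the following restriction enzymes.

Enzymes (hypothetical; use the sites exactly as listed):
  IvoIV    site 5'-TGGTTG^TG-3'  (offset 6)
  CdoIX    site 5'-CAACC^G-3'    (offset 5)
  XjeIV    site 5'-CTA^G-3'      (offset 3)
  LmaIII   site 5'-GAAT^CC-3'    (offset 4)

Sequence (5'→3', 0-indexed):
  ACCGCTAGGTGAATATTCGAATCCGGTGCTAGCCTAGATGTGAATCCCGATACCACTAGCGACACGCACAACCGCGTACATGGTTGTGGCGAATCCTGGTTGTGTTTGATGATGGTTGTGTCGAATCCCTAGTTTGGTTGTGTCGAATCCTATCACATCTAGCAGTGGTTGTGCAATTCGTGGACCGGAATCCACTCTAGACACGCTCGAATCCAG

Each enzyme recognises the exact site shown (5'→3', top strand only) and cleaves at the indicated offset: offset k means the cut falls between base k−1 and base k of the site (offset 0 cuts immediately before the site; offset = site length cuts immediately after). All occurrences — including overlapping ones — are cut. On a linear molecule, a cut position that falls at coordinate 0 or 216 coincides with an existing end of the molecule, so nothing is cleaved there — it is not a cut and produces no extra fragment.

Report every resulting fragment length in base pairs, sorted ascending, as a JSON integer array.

Per-enzyme occurrences:
  IvoIV TGGTTGTG/6: at [80, 96, 112, 134, 165] ⇒ [86, 102, 118, 140, 171]
  CdoIX CAACCG/5: at [68] ⇒ [73]
  XjeIV CTAG/3: at [4, 28, 33, 55, 128, 158, 196] ⇒ [7, 31, 36, 58, 131, 161, 199]
  LmaIII GAATCC/4: at [18, 41, 90, 122, 144, 187, 208] ⇒ [22, 45, 94, 126, 148, 191, 212]

Pooled cuts: [7, 22, 31, 36, 45, 58, 73, 86, 94, 102, 118, 126, 131, 140, 148, 161, 171, 191, 199, 212]

Fragment lengths:
  [0,7): 7 bp
  [7,22): 15 bp
  [22,31): 9 bp
  [31,36): 5 bp
  [36,45): 9 bp
  [45,58): 13 bp
  [58,73): 15 bp
  [73,86): 13 bp
  [86,94): 8 bp
  [94,102): 8 bp
  [102,118): 16 bp
  [118,126): 8 bp
  [126,131): 5 bp
  [131,140): 9 bp
  [140,148): 8 bp
  [148,161): 13 bp
  [161,171): 10 bp
  [171,191): 20 bp
  [191,199): 8 bp
  [199,212): 13 bp
  [212,216): 4 bp

[4,5,5,7,8,8,8,8,8,9,9,9,10,13,13,13,13,15,15,16,20]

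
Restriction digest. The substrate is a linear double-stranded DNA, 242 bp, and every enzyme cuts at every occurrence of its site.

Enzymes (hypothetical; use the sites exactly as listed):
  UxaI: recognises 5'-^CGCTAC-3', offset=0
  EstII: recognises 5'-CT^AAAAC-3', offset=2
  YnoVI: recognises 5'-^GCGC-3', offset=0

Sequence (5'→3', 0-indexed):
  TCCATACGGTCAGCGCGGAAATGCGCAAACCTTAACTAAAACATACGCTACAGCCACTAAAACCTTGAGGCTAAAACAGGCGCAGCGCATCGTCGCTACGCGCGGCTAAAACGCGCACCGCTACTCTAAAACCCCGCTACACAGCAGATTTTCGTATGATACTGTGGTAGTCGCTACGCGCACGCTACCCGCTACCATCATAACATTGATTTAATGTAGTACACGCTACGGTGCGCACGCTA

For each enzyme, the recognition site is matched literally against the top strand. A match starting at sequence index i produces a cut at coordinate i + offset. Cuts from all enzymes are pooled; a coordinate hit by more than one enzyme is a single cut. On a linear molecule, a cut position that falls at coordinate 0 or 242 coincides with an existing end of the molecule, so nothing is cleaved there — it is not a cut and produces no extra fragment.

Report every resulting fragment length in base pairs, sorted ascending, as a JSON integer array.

Per-enzyme occurrences:
  UxaI (CGCTAC, off=0): starts [45, 93, 118, 134, 171, 182, 189, 223] → cuts [45, 93, 118, 134, 171, 182, 189, 223]
  EstII (CTAAAAC, off=2): starts [35, 56, 70, 105, 125] → cuts [37, 58, 72, 107, 127]
  YnoVI (GCGC, off=0): starts [12, 22, 79, 84, 99, 112, 177, 232] → cuts [12, 22, 79, 84, 99, 112, 177, 232]

Pooled cuts: [12, 22, 37, 45, 58, 72, 79, 84, 93, 99, 107, 112, 118, 127, 134, 171, 177, 182, 189, 223, 232]

Fragments:
  [0,12): 12 bp
  [12,22): 10 bp
  [22,37): 15 bp
  [37,45): 8 bp
  [45,58): 13 bp
  [58,72): 14 bp
  [72,79): 7 bp
  [79,84): 5 bp
  [84,93): 9 bp
  [93,99): 6 bp
  [99,107): 8 bp
  [107,112): 5 bp
  [112,118): 6 bp
  [118,127): 9 bp
  [127,134): 7 bp
  [134,171): 37 bp
  [171,177): 6 bp
  [177,182): 5 bp
  [182,189): 7 bp
  [189,223): 34 bp
  [223,232): 9 bp
  [232,242): 10 bp

[5,5,5,6,6,6,7,7,7,8,8,9,9,9,10,10,12,13,14,15,34,37]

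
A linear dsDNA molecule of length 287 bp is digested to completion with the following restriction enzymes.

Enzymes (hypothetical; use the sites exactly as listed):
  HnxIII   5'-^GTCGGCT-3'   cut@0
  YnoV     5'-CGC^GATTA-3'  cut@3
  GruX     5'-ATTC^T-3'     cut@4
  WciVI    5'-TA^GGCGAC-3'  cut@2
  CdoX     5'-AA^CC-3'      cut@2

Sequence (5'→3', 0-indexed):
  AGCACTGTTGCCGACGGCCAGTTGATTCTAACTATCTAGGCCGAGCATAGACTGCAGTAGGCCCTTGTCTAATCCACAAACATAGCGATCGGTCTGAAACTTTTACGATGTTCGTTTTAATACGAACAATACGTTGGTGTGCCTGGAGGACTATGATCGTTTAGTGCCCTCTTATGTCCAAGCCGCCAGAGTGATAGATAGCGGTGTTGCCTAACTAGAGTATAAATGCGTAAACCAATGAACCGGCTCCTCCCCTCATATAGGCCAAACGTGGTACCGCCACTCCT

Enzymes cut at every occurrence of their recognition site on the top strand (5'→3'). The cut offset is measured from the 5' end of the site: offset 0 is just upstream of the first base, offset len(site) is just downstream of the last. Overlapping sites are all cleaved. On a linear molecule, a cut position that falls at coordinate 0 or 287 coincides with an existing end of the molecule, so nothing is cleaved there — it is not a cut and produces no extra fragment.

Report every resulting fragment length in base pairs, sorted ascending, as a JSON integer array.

[8,28,45,206]

Scan for sites:
  HnxIII (GTCGGCT, off=0): no sites
  YnoV (CGCGATTA, off=3): no sites
  GruX ATTCT/4: at [24] ⇒ [28]
  WciVI (TAGGCGAC, off=2): no sites
  CdoX AACC/2: at [232, 240] ⇒ [234, 242]

All cut coordinates (distinct, sorted): [28, 234, 242]

Fragment lengths:
  [0,28): 28 bp
  [28,234): 206 bp
  [234,242): 8 bp
  [242,287): 45 bp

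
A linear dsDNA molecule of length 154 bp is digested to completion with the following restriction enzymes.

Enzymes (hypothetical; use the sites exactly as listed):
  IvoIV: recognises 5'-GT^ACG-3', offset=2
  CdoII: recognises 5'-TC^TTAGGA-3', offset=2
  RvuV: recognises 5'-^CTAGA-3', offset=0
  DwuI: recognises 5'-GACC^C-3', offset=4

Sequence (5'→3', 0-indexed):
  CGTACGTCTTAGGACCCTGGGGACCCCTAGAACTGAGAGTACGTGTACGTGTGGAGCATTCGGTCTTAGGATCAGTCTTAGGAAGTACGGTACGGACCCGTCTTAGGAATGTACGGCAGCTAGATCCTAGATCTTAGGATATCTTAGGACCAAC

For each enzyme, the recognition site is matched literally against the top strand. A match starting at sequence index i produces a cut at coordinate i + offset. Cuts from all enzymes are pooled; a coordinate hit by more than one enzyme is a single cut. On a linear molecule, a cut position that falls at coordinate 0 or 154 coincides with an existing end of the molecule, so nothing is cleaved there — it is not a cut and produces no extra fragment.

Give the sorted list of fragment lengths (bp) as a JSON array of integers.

Scan for sites:
  IvoIV GTACG/2: at [1, 38, 44, 84, 89, 110] ⇒ [3, 40, 46, 86, 91, 112]
  CdoII TCTTAGGA/2: at [6, 63, 75, 100, 131, 141] ⇒ [8, 65, 77, 102, 133, 143]
  RvuV CTAGA/0: at [26, 119, 126] ⇒ [26, 119, 126]
  DwuI GACCC/4: at [12, 21, 94] ⇒ [16, 25, 98]

All cut coordinates (distinct, sorted): [3, 8, 16, 25, 26, 40, 46, 65, 77, 86, 91, 98, 102, 112, 119, 126, 133, 143]

Fragments:
  [0,3): 3 bp
  [3,8): 5 bp
  [8,16): 8 bp
  [16,25): 9 bp
  [25,26): 1 bp
  [26,40): 14 bp
  [40,46): 6 bp
  [46,65): 19 bp
  [65,77): 12 bp
  [77,86): 9 bp
  [86,91): 5 bp
  [91,98): 7 bp
  [98,102): 4 bp
  [102,112): 10 bp
  [112,119): 7 bp
  [119,126): 7 bp
  [126,133): 7 bp
  [133,143): 10 bp
  [143,154): 11 bp

[1,3,4,5,5,6,7,7,7,7,8,9,9,10,10,11,12,14,19]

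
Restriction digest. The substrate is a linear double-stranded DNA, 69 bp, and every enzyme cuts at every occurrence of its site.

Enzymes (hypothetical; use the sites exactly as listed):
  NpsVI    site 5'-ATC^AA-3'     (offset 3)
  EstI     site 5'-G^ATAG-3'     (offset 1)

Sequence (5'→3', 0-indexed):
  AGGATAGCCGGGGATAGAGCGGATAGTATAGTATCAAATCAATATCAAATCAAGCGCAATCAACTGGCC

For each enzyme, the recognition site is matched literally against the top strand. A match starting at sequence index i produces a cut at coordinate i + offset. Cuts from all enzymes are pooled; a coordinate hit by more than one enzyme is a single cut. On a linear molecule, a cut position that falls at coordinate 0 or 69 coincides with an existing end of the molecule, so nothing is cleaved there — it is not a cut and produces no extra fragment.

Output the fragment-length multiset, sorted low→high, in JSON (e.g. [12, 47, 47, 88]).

[3,5,5,6,8,9,10,10,13]

Site scan:
  NpsVI ATCAA/3: at [32, 37, 43, 48, 58] ⇒ [35, 40, 46, 51, 61]
  EstI GATAG/1: at [2, 12, 21] ⇒ [3, 13, 22]

All cut coordinates (distinct, sorted): [3, 13, 22, 35, 40, 46, 51, 61]

Fragment lengths:
  [0,3): 3 bp
  [3,13): 10 bp
  [13,22): 9 bp
  [22,35): 13 bp
  [35,40): 5 bp
  [40,46): 6 bp
  [46,51): 5 bp
  [51,61): 10 bp
  [61,69): 8 bp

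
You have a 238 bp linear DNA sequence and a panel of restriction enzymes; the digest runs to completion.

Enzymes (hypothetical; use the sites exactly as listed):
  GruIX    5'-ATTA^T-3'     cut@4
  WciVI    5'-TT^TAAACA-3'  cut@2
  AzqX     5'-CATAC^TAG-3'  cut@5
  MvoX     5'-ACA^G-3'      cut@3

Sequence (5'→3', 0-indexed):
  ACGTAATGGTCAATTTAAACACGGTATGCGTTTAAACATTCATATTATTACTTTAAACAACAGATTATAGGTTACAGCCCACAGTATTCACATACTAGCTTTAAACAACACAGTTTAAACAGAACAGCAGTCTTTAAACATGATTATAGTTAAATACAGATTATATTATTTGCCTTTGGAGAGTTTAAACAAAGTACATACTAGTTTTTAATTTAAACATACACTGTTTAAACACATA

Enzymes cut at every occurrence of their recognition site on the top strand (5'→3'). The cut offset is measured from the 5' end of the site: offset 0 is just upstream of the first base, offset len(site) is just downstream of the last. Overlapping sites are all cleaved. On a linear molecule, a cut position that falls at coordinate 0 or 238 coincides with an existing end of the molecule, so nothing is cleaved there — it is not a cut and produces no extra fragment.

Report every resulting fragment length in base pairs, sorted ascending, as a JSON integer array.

[3,5,5,5,5,6,6,6,7,8,9,9,10,11,12,12,12,12,15,15,15,16,17,17]

Scan for sites:
  GruIX ATTAT/4: at [43, 63, 142, 159, 164] ⇒ [47, 67, 146, 163, 168]
  WciVI TTTAAACA/2: at [13, 30, 51, 99, 113, 132, 183, 211, 226] ⇒ [15, 32, 53, 101, 115, 134, 185, 213, 228]
  AzqX CATACTAG/5: at [90, 196] ⇒ [95, 201]
  MvoX ACAG/3: at [59, 73, 80, 109, 118, 123, 155] ⇒ [62, 76, 83, 112, 121, 126, 158]

Pooled cuts: [15, 32, 47, 53, 62, 67, 76, 83, 95, 101, 112, 115, 121, 126, 134, 146, 158, 163, 168, 185, 201, 213, 228]

Fragments:
  [0,15): 15 bp
  [15,32): 17 bp
  [32,47): 15 bp
  [47,53): 6 bp
  [53,62): 9 bp
  [62,67): 5 bp
  [67,76): 9 bp
  [76,83): 7 bp
  [83,95): 12 bp
  [95,101): 6 bp
  [101,112): 11 bp
  [112,115): 3 bp
  [115,121): 6 bp
  [121,126): 5 bp
  [126,134): 8 bp
  [134,146): 12 bp
  [146,158): 12 bp
  [158,163): 5 bp
  [163,168): 5 bp
  [168,185): 17 bp
  [185,201): 16 bp
  [201,213): 12 bp
  [213,228): 15 bp
  [228,238): 10 bp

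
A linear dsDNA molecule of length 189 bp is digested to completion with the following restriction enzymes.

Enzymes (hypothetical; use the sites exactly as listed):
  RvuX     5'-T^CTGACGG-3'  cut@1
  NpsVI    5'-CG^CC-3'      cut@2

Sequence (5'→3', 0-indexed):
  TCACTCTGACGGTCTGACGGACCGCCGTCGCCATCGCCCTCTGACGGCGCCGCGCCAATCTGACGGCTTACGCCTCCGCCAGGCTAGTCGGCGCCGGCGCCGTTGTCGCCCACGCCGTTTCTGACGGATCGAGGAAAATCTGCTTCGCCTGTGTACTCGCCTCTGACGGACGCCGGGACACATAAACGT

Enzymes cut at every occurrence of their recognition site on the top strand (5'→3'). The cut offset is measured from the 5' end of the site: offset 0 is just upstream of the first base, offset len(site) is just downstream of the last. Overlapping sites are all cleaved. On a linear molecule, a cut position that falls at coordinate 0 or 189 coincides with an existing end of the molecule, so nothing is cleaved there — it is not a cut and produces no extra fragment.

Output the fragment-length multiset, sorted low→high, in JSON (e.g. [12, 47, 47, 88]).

Scan for sites:
  RvuX TCTGACGG/1: at [4, 12, 39, 58, 119, 161] ⇒ [5, 13, 40, 59, 120, 162]
  NpsVI CGCC/2: at [22, 28, 34, 47, 52, 70, 76, 91, 97, 106, 112, 145, 157, 170] ⇒ [24, 30, 36, 49, 54, 72, 78, 93, 99, 108, 114, 147, 159, 172]

Pooled cuts: [5, 13, 24, 30, 36, 40, 49, 54, 59, 72, 78, 93, 99, 108, 114, 120, 147, 159, 162, 172]

Fragment lengths:
  [0,5): 5 bp
  [5,13): 8 bp
  [13,24): 11 bp
  [24,30): 6 bp
  [30,36): 6 bp
  [36,40): 4 bp
  [40,49): 9 bp
  [49,54): 5 bp
  [54,59): 5 bp
  [59,72): 13 bp
  [72,78): 6 bp
  [78,93): 15 bp
  [93,99): 6 bp
  [99,108): 9 bp
  [108,114): 6 bp
  [114,120): 6 bp
  [120,147): 27 bp
  [147,159): 12 bp
  [159,162): 3 bp
  [162,172): 10 bp
  [172,189): 17 bp

[3,4,5,5,5,6,6,6,6,6,6,8,9,9,10,11,12,13,15,17,27]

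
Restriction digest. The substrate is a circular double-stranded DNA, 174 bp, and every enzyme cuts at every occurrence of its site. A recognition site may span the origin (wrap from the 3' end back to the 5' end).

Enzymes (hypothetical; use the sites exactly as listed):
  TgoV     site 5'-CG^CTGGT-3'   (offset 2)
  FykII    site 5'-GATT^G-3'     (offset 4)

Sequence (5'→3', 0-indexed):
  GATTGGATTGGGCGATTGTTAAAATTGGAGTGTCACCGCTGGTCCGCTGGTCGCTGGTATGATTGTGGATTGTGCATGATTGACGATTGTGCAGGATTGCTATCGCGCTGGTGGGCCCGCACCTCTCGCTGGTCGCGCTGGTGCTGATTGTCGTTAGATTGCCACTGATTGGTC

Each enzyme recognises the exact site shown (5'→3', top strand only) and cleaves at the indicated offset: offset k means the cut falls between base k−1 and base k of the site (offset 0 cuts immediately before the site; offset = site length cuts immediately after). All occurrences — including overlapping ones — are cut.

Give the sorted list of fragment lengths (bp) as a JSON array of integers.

[5,7,7,7,8,8,8,9,9,10,10,10,11,11,12,21,21]

Scan for sites:
  TgoV (CGCTGGT, off=2): starts [36, 44, 51, 105, 126, 135] → cuts [38, 46, 53, 107, 128, 137]
  FykII (GATTG, off=4): starts [0, 5, 13, 60, 67, 77, 84, 94, 145, 156, 166] → cuts [4, 9, 17, 64, 71, 81, 88, 98, 149, 160, 170]

Pooled cuts: [4, 9, 17, 38, 46, 53, 64, 71, 81, 88, 98, 107, 128, 137, 149, 160, 170]

Fragment lengths:
  4→9: 5 bp
  9→17: 8 bp
  17→38: 21 bp
  38→46: 8 bp
  46→53: 7 bp
  53→64: 11 bp
  64→71: 7 bp
  71→81: 10 bp
  81→88: 7 bp
  88→98: 10 bp
  98→107: 9 bp
  107→128: 21 bp
  128→137: 9 bp
  137→149: 12 bp
  149→160: 11 bp
  160→170: 10 bp
  170→4 (wrap): 174-170+4 = 8 bp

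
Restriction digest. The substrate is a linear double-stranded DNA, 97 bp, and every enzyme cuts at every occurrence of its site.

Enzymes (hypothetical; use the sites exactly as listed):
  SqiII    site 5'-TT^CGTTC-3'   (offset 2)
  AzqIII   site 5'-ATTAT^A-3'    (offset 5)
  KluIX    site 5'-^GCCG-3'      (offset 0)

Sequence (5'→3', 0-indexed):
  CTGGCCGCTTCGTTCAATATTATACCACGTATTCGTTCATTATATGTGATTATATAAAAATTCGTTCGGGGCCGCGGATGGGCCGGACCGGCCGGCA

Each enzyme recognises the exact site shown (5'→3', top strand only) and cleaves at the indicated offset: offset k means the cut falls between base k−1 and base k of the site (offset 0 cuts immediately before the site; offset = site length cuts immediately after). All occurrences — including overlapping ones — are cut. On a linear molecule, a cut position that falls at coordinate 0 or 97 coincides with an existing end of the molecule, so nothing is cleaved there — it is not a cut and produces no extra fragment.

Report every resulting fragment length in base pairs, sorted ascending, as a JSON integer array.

[3,7,7,8,9,9,10,10,10,11,13]

Site scan:
  SqiII TTCGTTC/2: at [8, 31, 60] ⇒ [10, 33, 62]
  AzqIII ATTATA/5: at [18, 38, 48] ⇒ [23, 43, 53]
  KluIX GCCG/0: at [3, 70, 81, 90] ⇒ [3, 70, 81, 90]

All cut coordinates (distinct, sorted): [3, 10, 23, 33, 43, 53, 62, 70, 81, 90]

Fragment lengths:
  [0,3): 3 bp
  [3,10): 7 bp
  [10,23): 13 bp
  [23,33): 10 bp
  [33,43): 10 bp
  [43,53): 10 bp
  [53,62): 9 bp
  [62,70): 8 bp
  [70,81): 11 bp
  [81,90): 9 bp
  [90,97): 7 bp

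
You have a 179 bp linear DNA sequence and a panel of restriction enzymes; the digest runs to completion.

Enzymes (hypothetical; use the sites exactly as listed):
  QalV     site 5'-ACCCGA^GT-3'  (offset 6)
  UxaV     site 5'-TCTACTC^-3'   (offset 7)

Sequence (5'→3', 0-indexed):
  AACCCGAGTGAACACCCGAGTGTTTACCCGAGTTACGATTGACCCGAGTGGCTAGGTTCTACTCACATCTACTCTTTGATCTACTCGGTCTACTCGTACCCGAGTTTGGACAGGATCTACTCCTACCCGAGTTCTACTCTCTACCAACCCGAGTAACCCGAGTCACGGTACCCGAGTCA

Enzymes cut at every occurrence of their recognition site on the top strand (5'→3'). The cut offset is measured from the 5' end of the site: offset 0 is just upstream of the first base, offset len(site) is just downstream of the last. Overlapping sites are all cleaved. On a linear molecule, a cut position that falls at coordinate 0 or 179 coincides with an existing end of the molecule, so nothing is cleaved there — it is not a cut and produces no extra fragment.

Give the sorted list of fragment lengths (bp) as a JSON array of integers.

Site scan:
  QalV (ACCCGAGT, off=6): starts [1, 13, 25, 41, 97, 124, 146, 155, 169] → cuts [7, 19, 31, 47, 103, 130, 152, 161, 175]
  UxaV (TCTACTC, off=7): starts [57, 67, 79, 88, 115, 132] → cuts [64, 74, 86, 95, 122, 139]

All cut coordinates (distinct, sorted): [7, 19, 31, 47, 64, 74, 86, 95, 103, 122, 130, 139, 152, 161, 175]

Fragment lengths:
  [0,7): 7 bp
  [7,19): 12 bp
  [19,31): 12 bp
  [31,47): 16 bp
  [47,64): 17 bp
  [64,74): 10 bp
  [74,86): 12 bp
  [86,95): 9 bp
  [95,103): 8 bp
  [103,122): 19 bp
  [122,130): 8 bp
  [130,139): 9 bp
  [139,152): 13 bp
  [152,161): 9 bp
  [161,175): 14 bp
  [175,179): 4 bp

[4,7,8,8,9,9,9,10,12,12,12,13,14,16,17,19]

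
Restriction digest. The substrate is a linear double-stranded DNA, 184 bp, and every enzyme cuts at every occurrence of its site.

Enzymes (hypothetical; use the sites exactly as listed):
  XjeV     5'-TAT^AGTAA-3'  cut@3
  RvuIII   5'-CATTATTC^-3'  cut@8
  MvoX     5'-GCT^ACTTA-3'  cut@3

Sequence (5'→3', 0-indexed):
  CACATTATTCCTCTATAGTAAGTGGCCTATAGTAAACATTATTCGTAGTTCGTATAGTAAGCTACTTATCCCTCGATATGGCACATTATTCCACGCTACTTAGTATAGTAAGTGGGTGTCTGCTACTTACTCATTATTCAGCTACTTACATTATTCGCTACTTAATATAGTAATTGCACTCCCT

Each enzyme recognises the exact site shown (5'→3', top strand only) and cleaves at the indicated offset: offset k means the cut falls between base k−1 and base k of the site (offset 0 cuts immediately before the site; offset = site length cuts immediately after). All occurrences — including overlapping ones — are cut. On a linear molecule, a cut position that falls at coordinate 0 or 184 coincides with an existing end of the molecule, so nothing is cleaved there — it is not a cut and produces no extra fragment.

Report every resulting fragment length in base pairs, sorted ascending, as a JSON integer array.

Scan for sites:
  XjeV (TATAGTAA, off=3): starts [13, 27, 52, 103, 165] → cuts [16, 30, 55, 106, 168]
  RvuIII (CATTATTC, off=8): starts [2, 36, 83, 131, 148] → cuts [10, 44, 91, 139, 156]
  MvoX (GCTACTTA, off=3): starts [60, 94, 121, 140, 156] → cuts [63, 97, 124, 143, 159]

All cut coordinates (distinct, sorted): [10, 16, 30, 44, 55, 63, 91, 97, 106, 124, 139, 143, 156, 159, 168]

Fragment lengths:
  [0,10): 10 bp
  [10,16): 6 bp
  [16,30): 14 bp
  [30,44): 14 bp
  [44,55): 11 bp
  [55,63): 8 bp
  [63,91): 28 bp
  [91,97): 6 bp
  [97,106): 9 bp
  [106,124): 18 bp
  [124,139): 15 bp
  [139,143): 4 bp
  [143,156): 13 bp
  [156,159): 3 bp
  [159,168): 9 bp
  [168,184): 16 bp

[3,4,6,6,8,9,9,10,11,13,14,14,15,16,18,28]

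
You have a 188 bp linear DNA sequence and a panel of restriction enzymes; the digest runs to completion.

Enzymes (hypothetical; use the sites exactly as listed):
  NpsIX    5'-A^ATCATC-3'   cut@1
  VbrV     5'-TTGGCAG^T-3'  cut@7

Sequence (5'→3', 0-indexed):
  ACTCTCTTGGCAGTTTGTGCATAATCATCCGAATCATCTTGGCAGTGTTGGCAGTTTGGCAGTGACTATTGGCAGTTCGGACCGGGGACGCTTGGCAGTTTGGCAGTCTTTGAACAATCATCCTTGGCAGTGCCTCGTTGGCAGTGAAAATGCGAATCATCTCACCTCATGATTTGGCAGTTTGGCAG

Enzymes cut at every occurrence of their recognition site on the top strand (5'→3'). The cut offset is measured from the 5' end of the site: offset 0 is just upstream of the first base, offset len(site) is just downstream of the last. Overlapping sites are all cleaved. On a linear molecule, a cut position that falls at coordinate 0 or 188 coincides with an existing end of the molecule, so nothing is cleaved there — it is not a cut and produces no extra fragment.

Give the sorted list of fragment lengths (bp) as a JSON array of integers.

Scan for sites:
  NpsIX (AATCATC, off=1): starts [22, 31, 115, 154] → cuts [23, 32, 116, 155]
  VbrV (TTGGCAGT, off=7): starts [6, 38, 47, 55, 68, 91, 99, 123, 137, 173] → cuts [13, 45, 54, 62, 75, 98, 106, 130, 144, 180]

All cut coordinates (distinct, sorted): [13, 23, 32, 45, 54, 62, 75, 98, 106, 116, 130, 144, 155, 180]

Fragments:
  [0,13): 13 bp
  [13,23): 10 bp
  [23,32): 9 bp
  [32,45): 13 bp
  [45,54): 9 bp
  [54,62): 8 bp
  [62,75): 13 bp
  [75,98): 23 bp
  [98,106): 8 bp
  [106,116): 10 bp
  [116,130): 14 bp
  [130,144): 14 bp
  [144,155): 11 bp
  [155,180): 25 bp
  [180,188): 8 bp

[8,8,8,9,9,10,10,11,13,13,13,14,14,23,25]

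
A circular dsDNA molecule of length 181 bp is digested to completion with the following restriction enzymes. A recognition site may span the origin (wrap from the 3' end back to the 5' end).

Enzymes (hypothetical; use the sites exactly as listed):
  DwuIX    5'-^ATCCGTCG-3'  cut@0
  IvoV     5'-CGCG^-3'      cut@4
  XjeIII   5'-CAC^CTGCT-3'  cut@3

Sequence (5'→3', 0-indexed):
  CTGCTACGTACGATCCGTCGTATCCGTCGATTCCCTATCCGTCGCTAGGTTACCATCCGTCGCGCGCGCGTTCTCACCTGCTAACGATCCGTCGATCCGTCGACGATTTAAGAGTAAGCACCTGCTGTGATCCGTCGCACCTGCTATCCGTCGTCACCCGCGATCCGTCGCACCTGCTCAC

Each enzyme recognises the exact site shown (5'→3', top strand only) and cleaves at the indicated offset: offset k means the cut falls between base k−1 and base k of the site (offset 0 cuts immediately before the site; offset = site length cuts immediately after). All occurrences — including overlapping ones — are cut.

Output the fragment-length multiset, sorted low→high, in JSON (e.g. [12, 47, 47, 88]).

[2,2,2,5,7,8,8,8,9,9,10,11,11,12,15,17,18,27]

Site scan:
  DwuIX ATCCGTCG/0: at [12, 21, 36, 54, 86, 94, 129, 145, 162] ⇒ [12, 21, 36, 54, 86, 94, 129, 145, 162]
  IvoV CGCG/4: at [60, 62, 64, 66, 158] ⇒ [64, 66, 68, 70, 162]
  XjeIII CACCTGCT/3: at [74, 118, 137, 170, 178] ⇒ [0, 77, 121, 140, 173]

All cut coordinates (distinct, sorted): [0, 12, 21, 36, 54, 64, 66, 68, 70, 77, 86, 94, 121, 129, 140, 145, 162, 173]

Fragment lengths:
  0→12: 12 bp
  12→21: 9 bp
  21→36: 15 bp
  36→54: 18 bp
  54→64: 10 bp
  64→66: 2 bp
  66→68: 2 bp
  68→70: 2 bp
  70→77: 7 bp
  77→86: 9 bp
  86→94: 8 bp
  94→121: 27 bp
  121→129: 8 bp
  129→140: 11 bp
  140→145: 5 bp
  145→162: 17 bp
  162→173: 11 bp
  173→0 (wrap): 181-173+0 = 8 bp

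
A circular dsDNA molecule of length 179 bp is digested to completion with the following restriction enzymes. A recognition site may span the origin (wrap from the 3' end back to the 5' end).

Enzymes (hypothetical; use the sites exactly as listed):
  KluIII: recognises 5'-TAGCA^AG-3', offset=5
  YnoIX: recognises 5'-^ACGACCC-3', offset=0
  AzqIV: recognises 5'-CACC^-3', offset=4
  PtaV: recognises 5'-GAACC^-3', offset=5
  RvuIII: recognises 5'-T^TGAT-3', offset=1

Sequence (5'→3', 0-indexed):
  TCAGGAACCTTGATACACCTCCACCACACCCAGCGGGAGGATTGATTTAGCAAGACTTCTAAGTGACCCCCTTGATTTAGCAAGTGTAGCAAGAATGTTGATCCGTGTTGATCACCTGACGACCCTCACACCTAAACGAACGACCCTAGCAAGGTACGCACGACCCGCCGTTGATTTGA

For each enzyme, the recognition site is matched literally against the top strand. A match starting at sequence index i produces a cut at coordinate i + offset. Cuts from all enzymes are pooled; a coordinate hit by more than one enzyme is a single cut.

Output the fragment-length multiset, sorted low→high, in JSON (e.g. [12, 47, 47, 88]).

[1,2,5,5,6,7,7,8,8,9,9,10,10,10,12,12,12,12,14,20]

Site scan:
  KluIII TAGCAAG/5: at [47, 77, 86, 146] ⇒ [52, 82, 91, 151]
  YnoIX ACGACCC/0: at [118, 139, 159] ⇒ [118, 139, 159]
  AzqIV CACC/4: at [15, 21, 26, 112, 128] ⇒ [19, 25, 30, 116, 132]
  PtaV GAACC/5: at [4] ⇒ [9]
  RvuIII TTGAT/1: at [9, 41, 71, 97, 107, 170, 175] ⇒ [10, 42, 72, 98, 108, 171, 176]

All cut coordinates (distinct, sorted): [9, 10, 19, 25, 30, 42, 52, 72, 82, 91, 98, 108, 116, 118, 132, 139, 151, 159, 171, 176]

Fragment lengths:
  9→10: 1 bp
  10→19: 9 bp
  19→25: 6 bp
  25→30: 5 bp
  30→42: 12 bp
  42→52: 10 bp
  52→72: 20 bp
  72→82: 10 bp
  82→91: 9 bp
  91→98: 7 bp
  98→108: 10 bp
  108→116: 8 bp
  116→118: 2 bp
  118→132: 14 bp
  132→139: 7 bp
  139→151: 12 bp
  151→159: 8 bp
  159→171: 12 bp
  171→176: 5 bp
  176→9 (wrap): 179-176+9 = 12 bp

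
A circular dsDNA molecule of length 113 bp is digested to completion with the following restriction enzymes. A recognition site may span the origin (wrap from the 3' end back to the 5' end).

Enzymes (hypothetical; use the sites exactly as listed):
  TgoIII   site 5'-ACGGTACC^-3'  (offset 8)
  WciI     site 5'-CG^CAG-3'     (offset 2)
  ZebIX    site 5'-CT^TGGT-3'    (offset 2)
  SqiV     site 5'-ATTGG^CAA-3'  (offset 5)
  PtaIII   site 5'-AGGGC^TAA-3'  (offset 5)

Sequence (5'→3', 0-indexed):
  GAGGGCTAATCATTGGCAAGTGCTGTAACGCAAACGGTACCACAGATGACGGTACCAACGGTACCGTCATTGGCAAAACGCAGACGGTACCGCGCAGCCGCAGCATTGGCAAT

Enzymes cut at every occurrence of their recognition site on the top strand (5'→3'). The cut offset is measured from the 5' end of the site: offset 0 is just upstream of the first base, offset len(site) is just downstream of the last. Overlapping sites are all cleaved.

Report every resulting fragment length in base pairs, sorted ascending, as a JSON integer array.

[3,6,7,8,9,9,10,10,11,15,25]

Scan for sites:
  TgoIII ACGGTACC/8: at [33, 48, 57, 83] ⇒ [41, 56, 65, 91]
  WciI CGCAG/2: at [78, 92, 98] ⇒ [80, 94, 100]
  ZebIX (CTTGGT, off=2): no sites
  SqiV ATTGGCAA/5: at [11, 68, 104] ⇒ [16, 73, 109]
  PtaIII AGGGCTAA/5: at [1] ⇒ [6]

All cut coordinates (distinct, sorted): [6, 16, 41, 56, 65, 73, 80, 91, 94, 100, 109]

Fragment lengths:
  6→16: 10 bp
  16→41: 25 bp
  41→56: 15 bp
  56→65: 9 bp
  65→73: 8 bp
  73→80: 7 bp
  80→91: 11 bp
  91→94: 3 bp
  94→100: 6 bp
  100→109: 9 bp
  109→6 (wrap): 113-109+6 = 10 bp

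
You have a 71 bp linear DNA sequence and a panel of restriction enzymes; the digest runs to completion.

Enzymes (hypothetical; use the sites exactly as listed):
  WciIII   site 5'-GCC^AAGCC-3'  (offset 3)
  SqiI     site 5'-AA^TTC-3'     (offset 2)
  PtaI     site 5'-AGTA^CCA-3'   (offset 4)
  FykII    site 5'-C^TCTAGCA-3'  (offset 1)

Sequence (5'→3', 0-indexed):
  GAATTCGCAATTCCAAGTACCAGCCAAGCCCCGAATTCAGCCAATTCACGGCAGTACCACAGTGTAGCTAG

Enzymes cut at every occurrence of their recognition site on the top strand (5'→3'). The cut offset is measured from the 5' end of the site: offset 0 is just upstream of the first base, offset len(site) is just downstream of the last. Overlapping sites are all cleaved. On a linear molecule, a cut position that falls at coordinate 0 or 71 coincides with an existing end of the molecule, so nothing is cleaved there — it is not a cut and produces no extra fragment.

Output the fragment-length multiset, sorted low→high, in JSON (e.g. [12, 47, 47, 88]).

Per-enzyme occurrences:
  WciIII (GCCAAGCC, off=3): starts [22] → cuts [25]
  SqiI (AATTC, off=2): starts [1, 8, 33, 42] → cuts [3, 10, 35, 44]
  PtaI (AGTACCA, off=4): starts [15, 52] → cuts [19, 56]
  FykII (CTCTAGCA, off=1): no sites

All cut coordinates (distinct, sorted): [3, 10, 19, 25, 35, 44, 56]

Fragments:
  [0,3): 3 bp
  [3,10): 7 bp
  [10,19): 9 bp
  [19,25): 6 bp
  [25,35): 10 bp
  [35,44): 9 bp
  [44,56): 12 bp
  [56,71): 15 bp

[3,6,7,9,9,10,12,15]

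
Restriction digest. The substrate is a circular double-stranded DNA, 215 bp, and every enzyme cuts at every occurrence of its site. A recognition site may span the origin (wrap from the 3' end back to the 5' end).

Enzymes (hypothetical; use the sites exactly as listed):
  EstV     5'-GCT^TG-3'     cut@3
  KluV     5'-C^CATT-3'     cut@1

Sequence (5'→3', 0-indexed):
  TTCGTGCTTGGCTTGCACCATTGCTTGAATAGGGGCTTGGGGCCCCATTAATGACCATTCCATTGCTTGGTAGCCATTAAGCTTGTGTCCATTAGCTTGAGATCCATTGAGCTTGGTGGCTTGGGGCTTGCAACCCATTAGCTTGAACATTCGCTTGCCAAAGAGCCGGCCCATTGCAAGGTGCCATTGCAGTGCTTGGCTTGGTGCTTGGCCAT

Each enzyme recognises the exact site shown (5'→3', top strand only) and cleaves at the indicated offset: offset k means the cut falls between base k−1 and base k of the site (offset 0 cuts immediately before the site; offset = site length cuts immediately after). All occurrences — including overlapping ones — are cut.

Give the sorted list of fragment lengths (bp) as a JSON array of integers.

[4,5,5,5,5,6,7,7,7,7,7,7,7,8,8,8,8,9,9,10,11,12,12,12,13,16]

Per-enzyme occurrences:
  EstV (GCTTG, off=3): starts [5, 10, 22, 34, 64, 80, 94, 110, 118, 125, 140, 152, 193, 198, 205] → cuts [8, 13, 25, 37, 67, 83, 97, 113, 121, 128, 143, 155, 196, 201, 208]
  KluV (CCATT, off=1): starts [17, 44, 54, 59, 73, 88, 103, 134, 170, 183, 211] → cuts [18, 45, 55, 60, 74, 89, 104, 135, 171, 184, 212]

Pooled cuts: [8, 13, 18, 25, 37, 45, 55, 60, 67, 74, 83, 89, 97, 104, 113, 121, 128, 135, 143, 155, 171, 184, 196, 201, 208, 212]

Fragment lengths:
  8→13: 5 bp
  13→18: 5 bp
  18→25: 7 bp
  25→37: 12 bp
  37→45: 8 bp
  45→55: 10 bp
  55→60: 5 bp
  60→67: 7 bp
  67→74: 7 bp
  74→83: 9 bp
  83→89: 6 bp
  89→97: 8 bp
  97→104: 7 bp
  104→113: 9 bp
  113→121: 8 bp
  121→128: 7 bp
  128→135: 7 bp
  135→143: 8 bp
  143→155: 12 bp
  155→171: 16 bp
  171→184: 13 bp
  184→196: 12 bp
  196→201: 5 bp
  201→208: 7 bp
  208→212: 4 bp
  212→8 (wrap): 215-212+8 = 11 bp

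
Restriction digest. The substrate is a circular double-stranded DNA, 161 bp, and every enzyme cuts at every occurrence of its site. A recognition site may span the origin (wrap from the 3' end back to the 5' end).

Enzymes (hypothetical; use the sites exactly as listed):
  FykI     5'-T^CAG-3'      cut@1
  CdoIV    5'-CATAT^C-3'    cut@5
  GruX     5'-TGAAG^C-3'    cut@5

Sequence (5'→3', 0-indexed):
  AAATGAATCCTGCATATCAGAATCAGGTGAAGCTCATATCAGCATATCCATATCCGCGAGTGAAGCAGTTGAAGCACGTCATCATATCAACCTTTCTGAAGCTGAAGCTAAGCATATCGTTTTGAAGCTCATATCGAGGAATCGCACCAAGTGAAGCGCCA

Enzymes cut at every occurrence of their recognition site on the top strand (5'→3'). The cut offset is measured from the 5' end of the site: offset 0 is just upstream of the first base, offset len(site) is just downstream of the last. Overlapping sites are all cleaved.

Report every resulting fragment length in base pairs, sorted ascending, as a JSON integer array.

Per-enzyme occurrences:
  FykI TCAG/1: at [16, 22, 38] ⇒ [17, 23, 39]
  CdoIV CATATC/5: at [12, 34, 42, 48, 82, 112, 129] ⇒ [17, 39, 47, 53, 87, 117, 134]
  GruX TGAAGC/5: at [27, 60, 69, 96, 102, 122, 151] ⇒ [32, 65, 74, 101, 107, 127, 156]

Pooled cuts: [17, 23, 32, 39, 47, 53, 65, 74, 87, 101, 107, 117, 127, 134, 156]

Fragments:
  17→23: 6 bp
  23→32: 9 bp
  32→39: 7 bp
  39→47: 8 bp
  47→53: 6 bp
  53→65: 12 bp
  65→74: 9 bp
  74→87: 13 bp
  87→101: 14 bp
  101→107: 6 bp
  107→117: 10 bp
  117→127: 10 bp
  127→134: 7 bp
  134→156: 22 bp
  156→17 (wrap): 161-156+17 = 22 bp

[6,6,6,7,7,8,9,9,10,10,12,13,14,22,22]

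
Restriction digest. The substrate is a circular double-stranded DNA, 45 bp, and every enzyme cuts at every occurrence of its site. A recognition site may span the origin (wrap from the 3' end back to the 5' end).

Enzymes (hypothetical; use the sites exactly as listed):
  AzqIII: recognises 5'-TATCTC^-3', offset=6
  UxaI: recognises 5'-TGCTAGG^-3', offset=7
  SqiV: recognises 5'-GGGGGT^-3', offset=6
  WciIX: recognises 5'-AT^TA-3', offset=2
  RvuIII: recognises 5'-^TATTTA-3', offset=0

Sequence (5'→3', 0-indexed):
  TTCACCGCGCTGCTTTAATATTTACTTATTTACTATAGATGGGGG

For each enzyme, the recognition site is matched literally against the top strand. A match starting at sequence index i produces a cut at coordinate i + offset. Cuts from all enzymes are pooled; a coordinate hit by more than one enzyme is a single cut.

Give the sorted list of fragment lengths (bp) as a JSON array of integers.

[8,17,20]

Scan for sites:
  AzqIII (TATCTC, off=6): no sites
  UxaI (TGCTAGG, off=7): no sites
  SqiV (GGGGGT, off=6): starts [40] → cuts [1]
  WciIX (ATTA, off=2): no sites
  RvuIII (TATTTA, off=0): starts [18, 26] → cuts [18, 26]

Pooled cuts: [1, 18, 26]

Fragment lengths:
  1→18: 17 bp
  18→26: 8 bp
  26→1 (wrap): 45-26+1 = 20 bp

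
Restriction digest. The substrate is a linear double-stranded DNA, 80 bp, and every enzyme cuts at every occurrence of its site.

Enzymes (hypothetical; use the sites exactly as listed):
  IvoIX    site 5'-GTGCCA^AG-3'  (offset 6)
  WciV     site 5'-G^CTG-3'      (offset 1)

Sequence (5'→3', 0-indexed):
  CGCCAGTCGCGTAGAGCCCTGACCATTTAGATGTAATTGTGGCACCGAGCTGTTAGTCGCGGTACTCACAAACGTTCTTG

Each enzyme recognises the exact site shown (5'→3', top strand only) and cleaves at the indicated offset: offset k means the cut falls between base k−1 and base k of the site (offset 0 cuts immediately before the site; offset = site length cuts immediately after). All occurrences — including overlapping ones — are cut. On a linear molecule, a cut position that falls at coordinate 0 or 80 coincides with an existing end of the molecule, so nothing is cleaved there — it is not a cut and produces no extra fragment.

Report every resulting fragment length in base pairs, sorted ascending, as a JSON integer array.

[31,49]

Site scan:
  IvoIX (GTGCCAAG, off=6): no sites
  WciV GCTG/1: at [48] ⇒ [49]

Pooled cuts: [49]

Fragment lengths:
  [0,49): 49 bp
  [49,80): 31 bp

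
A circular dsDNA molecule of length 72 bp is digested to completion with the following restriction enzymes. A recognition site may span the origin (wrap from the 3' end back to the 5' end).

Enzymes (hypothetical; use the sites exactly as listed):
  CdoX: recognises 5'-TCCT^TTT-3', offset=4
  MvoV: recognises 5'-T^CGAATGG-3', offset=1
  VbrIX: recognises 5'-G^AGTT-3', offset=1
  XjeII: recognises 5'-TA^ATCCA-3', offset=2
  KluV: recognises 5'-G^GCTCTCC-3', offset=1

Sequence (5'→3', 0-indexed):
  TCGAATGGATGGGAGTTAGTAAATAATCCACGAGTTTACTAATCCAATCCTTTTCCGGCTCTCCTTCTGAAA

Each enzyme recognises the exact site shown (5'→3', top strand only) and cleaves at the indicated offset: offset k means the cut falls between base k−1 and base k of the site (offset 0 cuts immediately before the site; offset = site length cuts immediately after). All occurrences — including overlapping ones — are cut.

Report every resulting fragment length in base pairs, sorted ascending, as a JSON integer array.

[6,7,9,10,12,12,16]

Per-enzyme occurrences:
  CdoX (TCCTTTT, off=4): starts [47] → cuts [51]
  MvoV (TCGAATGG, off=1): starts [0] → cuts [1]
  VbrIX (GAGTT, off=1): starts [12, 31] → cuts [13, 32]
  XjeII (TAATCCA, off=2): starts [23, 39] → cuts [25, 41]
  KluV (GGCTCTCC, off=1): starts [56] → cuts [57]

All cut coordinates (distinct, sorted): [1, 13, 25, 32, 41, 51, 57]

Fragment lengths:
  1→13: 12 bp
  13→25: 12 bp
  25→32: 7 bp
  32→41: 9 bp
  41→51: 10 bp
  51→57: 6 bp
  57→1 (wrap): 72-57+1 = 16 bp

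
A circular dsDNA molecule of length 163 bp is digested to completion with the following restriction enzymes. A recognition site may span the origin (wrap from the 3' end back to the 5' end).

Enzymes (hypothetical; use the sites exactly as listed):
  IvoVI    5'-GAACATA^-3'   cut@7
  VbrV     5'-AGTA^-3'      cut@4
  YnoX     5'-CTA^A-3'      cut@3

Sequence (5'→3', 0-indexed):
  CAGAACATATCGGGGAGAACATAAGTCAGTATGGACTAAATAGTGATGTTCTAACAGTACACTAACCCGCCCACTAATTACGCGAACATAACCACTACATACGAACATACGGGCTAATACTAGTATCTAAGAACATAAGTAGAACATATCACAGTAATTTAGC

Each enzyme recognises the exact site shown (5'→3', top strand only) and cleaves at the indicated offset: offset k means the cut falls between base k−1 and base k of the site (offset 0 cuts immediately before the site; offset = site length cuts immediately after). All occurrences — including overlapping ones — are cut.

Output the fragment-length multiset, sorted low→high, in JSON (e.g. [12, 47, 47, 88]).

[4,4,5,6,7,7,7,8,8,8,9,12,14,14,15,16,19]

Per-enzyme occurrences:
  IvoVI (GAACATA, off=7): starts [2, 16, 83, 102, 130, 141] → cuts [9, 23, 90, 109, 137, 148]
  VbrV (AGTA, off=4): starts [27, 55, 121, 137, 152] → cuts [31, 59, 125, 141, 156]
  YnoX (CTAA, off=3): starts [35, 50, 61, 73, 113, 126] → cuts [38, 53, 64, 76, 116, 129]

Pooled cuts: [9, 23, 31, 38, 53, 59, 64, 76, 90, 109, 116, 125, 129, 137, 141, 148, 156]

Fragment lengths:
  9→23: 14 bp
  23→31: 8 bp
  31→38: 7 bp
  38→53: 15 bp
  53→59: 6 bp
  59→64: 5 bp
  64→76: 12 bp
  76→90: 14 bp
  90→109: 19 bp
  109→116: 7 bp
  116→125: 9 bp
  125→129: 4 bp
  129→137: 8 bp
  137→141: 4 bp
  141→148: 7 bp
  148→156: 8 bp
  156→9 (wrap): 163-156+9 = 16 bp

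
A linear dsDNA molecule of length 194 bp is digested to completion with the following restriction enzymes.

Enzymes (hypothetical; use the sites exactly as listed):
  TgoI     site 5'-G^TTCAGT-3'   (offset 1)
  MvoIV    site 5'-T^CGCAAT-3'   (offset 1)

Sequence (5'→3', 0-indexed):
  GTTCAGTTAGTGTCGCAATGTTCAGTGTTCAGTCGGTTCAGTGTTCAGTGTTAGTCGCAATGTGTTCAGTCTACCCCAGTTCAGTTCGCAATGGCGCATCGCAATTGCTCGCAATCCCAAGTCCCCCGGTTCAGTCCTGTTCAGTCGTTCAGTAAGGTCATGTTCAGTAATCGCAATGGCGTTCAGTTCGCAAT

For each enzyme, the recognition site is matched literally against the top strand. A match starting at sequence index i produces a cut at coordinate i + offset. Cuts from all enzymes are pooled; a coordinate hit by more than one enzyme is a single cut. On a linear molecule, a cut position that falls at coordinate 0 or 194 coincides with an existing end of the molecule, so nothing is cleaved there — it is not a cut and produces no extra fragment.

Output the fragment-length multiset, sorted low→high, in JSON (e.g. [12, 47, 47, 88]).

[1,6,7,7,7,7,7,8,9,9,9,10,10,10,12,12,13,15,15,20]

Per-enzyme occurrences:
  TgoI GTTCAGT/1: at [0, 19, 26, 35, 42, 63, 78, 128, 138, 146, 161, 180] ⇒ [1, 20, 27, 36, 43, 64, 79, 129, 139, 147, 162, 181]
  MvoIV TCGCAAT/1: at [12, 54, 85, 98, 108, 170, 187] ⇒ [13, 55, 86, 99, 109, 171, 188]

All cut coordinates (distinct, sorted): [1, 13, 20, 27, 36, 43, 55, 64, 79, 86, 99, 109, 129, 139, 147, 162, 171, 181, 188]

Fragments:
  [0,1): 1 bp
  [1,13): 12 bp
  [13,20): 7 bp
  [20,27): 7 bp
  [27,36): 9 bp
  [36,43): 7 bp
  [43,55): 12 bp
  [55,64): 9 bp
  [64,79): 15 bp
  [79,86): 7 bp
  [86,99): 13 bp
  [99,109): 10 bp
  [109,129): 20 bp
  [129,139): 10 bp
  [139,147): 8 bp
  [147,162): 15 bp
  [162,171): 9 bp
  [171,181): 10 bp
  [181,188): 7 bp
  [188,194): 6 bp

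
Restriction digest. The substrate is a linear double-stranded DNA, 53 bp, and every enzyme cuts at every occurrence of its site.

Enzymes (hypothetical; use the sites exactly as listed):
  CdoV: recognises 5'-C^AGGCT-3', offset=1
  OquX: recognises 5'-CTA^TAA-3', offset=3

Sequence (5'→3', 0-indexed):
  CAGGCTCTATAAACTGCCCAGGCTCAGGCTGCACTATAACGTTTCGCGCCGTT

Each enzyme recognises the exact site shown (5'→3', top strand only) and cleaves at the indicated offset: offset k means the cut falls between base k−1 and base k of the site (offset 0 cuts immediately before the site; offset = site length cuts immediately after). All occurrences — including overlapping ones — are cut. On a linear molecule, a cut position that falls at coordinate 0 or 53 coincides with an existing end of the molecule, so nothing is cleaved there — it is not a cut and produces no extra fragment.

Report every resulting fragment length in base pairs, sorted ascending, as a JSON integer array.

Scan for sites:
  CdoV CAGGCT/1: at [0, 18, 24] ⇒ [1, 19, 25]
  OquX CTATAA/3: at [6, 33] ⇒ [9, 36]

Pooled cuts: [1, 9, 19, 25, 36]

Fragments:
  [0,1): 1 bp
  [1,9): 8 bp
  [9,19): 10 bp
  [19,25): 6 bp
  [25,36): 11 bp
  [36,53): 17 bp

[1,6,8,10,11,17]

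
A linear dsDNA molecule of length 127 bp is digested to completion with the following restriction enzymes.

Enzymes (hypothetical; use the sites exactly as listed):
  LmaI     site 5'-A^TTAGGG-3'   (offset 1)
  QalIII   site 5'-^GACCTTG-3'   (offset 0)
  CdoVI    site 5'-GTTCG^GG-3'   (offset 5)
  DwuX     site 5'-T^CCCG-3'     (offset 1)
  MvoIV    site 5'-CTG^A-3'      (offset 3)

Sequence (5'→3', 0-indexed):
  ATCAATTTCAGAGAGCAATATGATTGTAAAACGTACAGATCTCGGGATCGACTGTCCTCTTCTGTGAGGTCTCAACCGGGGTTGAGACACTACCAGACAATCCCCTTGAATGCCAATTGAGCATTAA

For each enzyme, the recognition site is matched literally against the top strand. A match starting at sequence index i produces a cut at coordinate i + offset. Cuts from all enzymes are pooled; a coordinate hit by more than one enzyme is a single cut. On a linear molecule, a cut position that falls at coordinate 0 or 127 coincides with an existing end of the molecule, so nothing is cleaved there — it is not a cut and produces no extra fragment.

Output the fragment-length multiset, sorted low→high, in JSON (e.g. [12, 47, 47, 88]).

Per-enzyme occurrences:
  LmaI (ATTAGGG, off=1): no sites
  QalIII (GACCTTG, off=0): no sites
  CdoVI (GTTCGGG, off=5): no sites
  DwuX (TCCCG, off=1): no sites
  MvoIV (CTGA, off=3): no sites

Pooled cuts: ∅

Fragment lengths:
  no cuts → one linear fragment of 127 bp

[127]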